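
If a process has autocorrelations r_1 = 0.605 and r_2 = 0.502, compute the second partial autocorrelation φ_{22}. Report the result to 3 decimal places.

0.214

φ_{22} = (r_2 − r_1²) / (1 − r_1²)
r_1² = (0.605)² = 0.366025
Numerator = 0.502 − 0.3660 = 0.1360; denominator = 1 − 0.3660 = 0.6340
φ_{22} = 0.1360 / 0.6340 = 0.214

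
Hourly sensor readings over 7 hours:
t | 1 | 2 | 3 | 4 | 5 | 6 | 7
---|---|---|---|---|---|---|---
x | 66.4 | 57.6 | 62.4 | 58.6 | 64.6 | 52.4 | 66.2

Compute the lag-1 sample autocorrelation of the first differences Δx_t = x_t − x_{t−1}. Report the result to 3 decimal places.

-0.663

First differences Δx: -8.8, 4.8, -3.8, 6.0, -12.2, 13.8
Mean of differences = -0.0333
Numerator Σ(Δx_t−Δx̄)(Δx_{t+1}−Δx̄) = -325.0144
Denominator Σ(Δx_t−Δx̄)² = 490.1933
r_1(Δx) = -325.0144 / 490.1933 = -0.663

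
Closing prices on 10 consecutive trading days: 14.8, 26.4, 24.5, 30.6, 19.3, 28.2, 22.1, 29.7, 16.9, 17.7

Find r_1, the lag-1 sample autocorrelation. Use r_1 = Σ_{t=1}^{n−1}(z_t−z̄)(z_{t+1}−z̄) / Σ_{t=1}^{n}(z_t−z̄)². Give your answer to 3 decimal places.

-0.269

Mean z̄ = (14.8 + 26.4 + 24.5 + 30.6 + 19.3 + 28.2 + 22.1 + 29.7 + 16.9 + 17.7)/10 = 23.0200
Numerator Σ_{t=1}^{9}(z_t−z̄)(z_{t+1}−z̄) = -78.2644
Denominator Σ(z_t−z̄)² = 290.5360
r_1 = -78.2644 / 290.5360 = -0.269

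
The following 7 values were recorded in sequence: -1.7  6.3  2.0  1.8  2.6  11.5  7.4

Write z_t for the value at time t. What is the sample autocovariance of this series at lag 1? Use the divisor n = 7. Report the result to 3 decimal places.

0.508

Mean z̄ = (-1.7 + 6.3 + 2.0 + 1.8 + 2.6 + 11.5 + 7.4)/7 = 4.2714
Deviations: -5.9714, 2.0286, -2.2714, -2.4714, -1.6714, 7.2286, 3.1286
Σ_{t=1}^{6}(z_t−z̄)(z_{t+1}−z̄) = 3.5563
γ_1 = 3.5563 / 7 = 0.508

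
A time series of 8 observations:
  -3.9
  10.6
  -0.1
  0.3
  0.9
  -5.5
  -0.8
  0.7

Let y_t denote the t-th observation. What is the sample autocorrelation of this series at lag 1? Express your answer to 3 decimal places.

-0.282

Mean ȳ = (-3.9 + 10.6 − 0.1 + 0.3 + 0.9 − 5.5 − 0.8 + 0.7)/8 = 0.2750
Deviations from mean: -4.1750, 10.3250, -0.3750, 0.0250, 0.6250, -5.7750, -1.0750, 0.4250
Σ(y_t−ȳ)(y_{t+1}−ȳ) = (-43.1069) + (-3.8719) + (-0.0094) + (0.0156) + (-3.6094) + (6.2081) + (-0.4569) = -44.8306
Denominator Σ(y_t−ȳ)² = 159.2550
r_1 = -44.8306 / 159.2550 = -0.282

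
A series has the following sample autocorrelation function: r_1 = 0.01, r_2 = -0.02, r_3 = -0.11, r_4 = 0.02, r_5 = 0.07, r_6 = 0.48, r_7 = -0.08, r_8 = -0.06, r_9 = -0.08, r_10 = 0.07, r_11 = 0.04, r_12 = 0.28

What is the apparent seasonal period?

6

The largest autocorrelation is r_6 = 0.48, with a weaker echo at lag 12 (0.28); the remaining lags stay at or below 0.07.
The dominant spike at lag 6 indicates a seasonal period of 6.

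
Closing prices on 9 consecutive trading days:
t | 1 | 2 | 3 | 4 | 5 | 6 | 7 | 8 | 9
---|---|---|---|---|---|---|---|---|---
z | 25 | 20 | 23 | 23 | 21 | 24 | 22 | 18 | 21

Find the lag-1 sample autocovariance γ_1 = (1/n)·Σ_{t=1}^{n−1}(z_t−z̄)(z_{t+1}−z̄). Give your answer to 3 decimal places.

-0.705

Mean z̄ = (25 + 20 + 23 + 23 + 21 + 24 + 22 + 18 + 21)/9 = 21.8889
Σ_{t=1}^{8}(z_t−z̄)(z_{t+1}−z̄) = -6.3457
γ_1 = -6.3457 / 9 = -0.705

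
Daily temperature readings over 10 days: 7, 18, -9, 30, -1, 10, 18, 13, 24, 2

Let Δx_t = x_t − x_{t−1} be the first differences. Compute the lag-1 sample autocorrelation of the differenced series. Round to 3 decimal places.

-0.759

First differences Δx: 11, -27, 39, -31, 11, 8, -5, 11, -22
Mean of differences = -0.5556
Numerator Σ(Δx_t−Δx̄)(Δx_{t+1}−Δx̄) = -3145.9753
Denominator Σ(Δx_t−Δx̄)² = 4144.2222
r_1(Δx) = -3145.9753 / 4144.2222 = -0.759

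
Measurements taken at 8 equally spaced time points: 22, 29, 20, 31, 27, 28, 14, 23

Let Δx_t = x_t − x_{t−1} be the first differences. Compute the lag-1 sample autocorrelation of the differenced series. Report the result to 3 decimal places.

-0.638

First differences Δx: 7, -9, 11, -4, 1, -14, 9
Mean of differences = 0.1429
Numerator Σ(Δx_t−Δx̄)(Δx_{t+1}−Δx̄) = -347.8776
Denominator Σ(Δx_t−Δx̄)² = 544.8571
r_1(Δx) = -347.8776 / 544.8571 = -0.638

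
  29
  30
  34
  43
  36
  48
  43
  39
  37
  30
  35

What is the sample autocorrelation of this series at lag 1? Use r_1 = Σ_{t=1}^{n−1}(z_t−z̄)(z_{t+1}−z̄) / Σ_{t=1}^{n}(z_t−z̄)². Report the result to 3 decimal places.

0.365

Mean z̄ = (29 + 30 + 34 + 43 + 36 + 48 + 43 + 39 + 37 + 30 + 35)/11 = 36.7273
Numerator Σ_{t=1}^{10}(z_t−z̄)(z_{t+1}−z̄) = 135.8347
Denominator Σ(z_t−z̄)² = 372.1818
r_1 = 135.8347 / 372.1818 = 0.365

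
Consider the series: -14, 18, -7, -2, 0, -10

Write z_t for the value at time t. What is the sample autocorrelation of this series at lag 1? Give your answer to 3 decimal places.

-0.547

Mean z̄ = (-14 + 18 − 7 − 2 + 0 − 10)/6 = -2.5000
Deviations from mean: -11.5000, 20.5000, -4.5000, 0.5000, 2.5000, -7.5000
Numerator Σ_{t=1}^{5}(z_t−z̄)(z_{t+1}−z̄) = -347.7500
Denominator Σ(z_t−z̄)² = 635.5000
r_1 = -347.7500 / 635.5000 = -0.547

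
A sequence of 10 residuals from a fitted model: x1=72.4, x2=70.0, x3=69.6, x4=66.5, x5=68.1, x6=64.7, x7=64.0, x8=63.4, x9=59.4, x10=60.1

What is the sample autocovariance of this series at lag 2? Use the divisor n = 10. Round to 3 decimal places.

5.966

Mean x̄ = (72.4 + 70.0 + 69.6 + 66.5 + 68.1 + 64.7 + 64.0 + 63.4 + 59.4 + 60.1)/10 = 65.8200
Σ_{t=1}^{8}(x_t−x̄)(x_{t+2}−x̄) = 59.6592
γ_2 = 59.6592 / 10 = 5.966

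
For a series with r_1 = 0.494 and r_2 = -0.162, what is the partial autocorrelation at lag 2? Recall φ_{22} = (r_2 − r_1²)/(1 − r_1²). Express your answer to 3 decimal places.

φ_{22} = (r_2 − r_1²) / (1 − r_1²)
r_1² = (0.494)² = 0.244036
Numerator = -0.162 − 0.2440 = -0.4060; denominator = 1 − 0.2440 = 0.7560
φ_{22} = -0.4060 / 0.7560 = -0.537

-0.537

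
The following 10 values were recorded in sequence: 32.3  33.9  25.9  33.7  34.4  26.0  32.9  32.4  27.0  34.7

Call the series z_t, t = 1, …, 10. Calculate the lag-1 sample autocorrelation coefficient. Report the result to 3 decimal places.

-0.520

Mean z̄ = (32.3 + 33.9 + 25.9 + 33.7 + 34.4 + 26.0 + 32.9 + 32.4 + 27.0 + 34.7)/10 = 31.3200
Numerator Σ_{t=1}^{9}(z_t−z̄)(z_{t+1}−z̄) = -59.3764
Denominator Σ(z_t−z̄)² = 114.1960
r_1 = -59.3764 / 114.1960 = -0.520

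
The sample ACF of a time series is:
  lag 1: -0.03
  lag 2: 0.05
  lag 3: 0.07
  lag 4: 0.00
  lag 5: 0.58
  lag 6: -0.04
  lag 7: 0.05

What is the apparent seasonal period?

5

The largest autocorrelation is r_5 = 0.58; the remaining lags stay at or below 0.07.
The dominant spike at lag 5 indicates a seasonal period of 5.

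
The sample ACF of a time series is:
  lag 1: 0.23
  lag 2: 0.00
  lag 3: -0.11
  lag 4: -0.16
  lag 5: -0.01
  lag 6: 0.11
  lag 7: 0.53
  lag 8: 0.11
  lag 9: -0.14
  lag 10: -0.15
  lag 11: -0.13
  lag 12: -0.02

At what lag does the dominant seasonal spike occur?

The largest autocorrelation is r_7 = 0.53; the remaining lags stay at or below 0.23. The elevated value at lag 1 (0.23), dropping to 0.00 at lag 2, reflects decaying short-term dependence rather than seasonality.
The dominant spike at lag 7 indicates a seasonal period of 7.

7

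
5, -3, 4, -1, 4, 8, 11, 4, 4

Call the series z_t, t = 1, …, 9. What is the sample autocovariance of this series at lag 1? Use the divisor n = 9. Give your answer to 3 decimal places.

2.333

Mean z̄ = (5 − 3 + 4 − 1 + 4 + 8 + 11 + 4 + 4)/9 = 4.0000
Σ_{t=1}^{8}(z_t−z̄)(z_{t+1}−z̄) = 21.0000
γ_1 = 21.0000 / 9 = 2.333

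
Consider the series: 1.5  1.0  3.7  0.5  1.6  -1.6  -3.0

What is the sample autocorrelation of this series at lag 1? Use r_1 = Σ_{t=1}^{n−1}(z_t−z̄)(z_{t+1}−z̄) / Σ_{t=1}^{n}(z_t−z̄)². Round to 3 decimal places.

Mean z̄ = (1.5 + 1.0 + 3.7 + 0.5 + 1.6 − 1.6 − 3.0)/7 = 0.5286
Deviations from mean: 0.9714, 0.4714, 3.1714, -0.0286, 1.0714, -2.1286, -3.5286
Numerator Σ_{t=1}^{6}(z_t−z̄)(z_{t+1}−z̄) = 7.0620
Denominator Σ(z_t−z̄)² = 29.3543
r_1 = 7.0620 / 29.3543 = 0.241

0.241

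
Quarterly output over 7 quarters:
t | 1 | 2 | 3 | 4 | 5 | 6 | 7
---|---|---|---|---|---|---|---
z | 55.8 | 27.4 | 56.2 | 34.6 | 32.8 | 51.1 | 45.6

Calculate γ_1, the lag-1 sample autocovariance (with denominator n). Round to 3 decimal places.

-69.697

Mean z̄ = (55.8 + 27.4 + 56.2 + 34.6 + 32.8 + 51.1 + 45.6)/7 = 43.3571
Deviations: 12.4429, -15.9571, 12.8429, -8.7571, -10.5571, 7.7429, 2.2429
Σ_{t=1}^{6}(z_t−z̄)(z_{t+1}−z̄) = -487.8804
γ_1 = -487.8804 / 7 = -69.697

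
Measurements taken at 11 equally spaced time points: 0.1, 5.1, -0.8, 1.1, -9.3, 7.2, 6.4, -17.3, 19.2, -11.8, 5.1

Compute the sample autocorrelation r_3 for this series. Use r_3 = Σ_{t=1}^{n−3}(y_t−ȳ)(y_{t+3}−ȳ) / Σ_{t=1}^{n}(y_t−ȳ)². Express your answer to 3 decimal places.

Mean ȳ = (0.1 + 5.1 − 0.8 + 1.1 − 9.3 + 7.2 + 6.4 − 17.3 + 19.2 − 11.8 + 5.1)/11 = 0.4545
Numerator Σ_{t=1}^{8}(y_t−ȳ)(y_{t+3}−ȳ) = 94.1293
Denominator Σ(y_t−ȳ)² = 1038.0673
r_3 = 94.1293 / 1038.0673 = 0.091

0.091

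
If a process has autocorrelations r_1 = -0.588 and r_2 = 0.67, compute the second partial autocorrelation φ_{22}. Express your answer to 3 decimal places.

0.496

φ_{22} = (r_2 − r_1²) / (1 − r_1²)
r_1² = (-0.588)² = 0.345744
Numerator = 0.67 − 0.3457 = 0.3243; denominator = 1 − 0.3457 = 0.6543
φ_{22} = 0.3243 / 0.6543 = 0.496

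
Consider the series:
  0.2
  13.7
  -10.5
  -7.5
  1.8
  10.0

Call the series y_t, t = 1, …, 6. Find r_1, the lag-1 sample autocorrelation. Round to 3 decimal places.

Mean ȳ = (0.2 + 13.7 − 10.5 − 7.5 + 1.8 + 10.0)/6 = 1.2833
Deviations from mean: -1.0833, 12.4167, -11.7833, -8.7833, 0.5167, 8.7167
Σ(y_t−ȳ)(y_{t+1}−ȳ) = (-13.4514) + (-146.3097) + (103.4969) + (-4.5381) + (4.5036) = -56.2986
Denominator Σ(y_t−ȳ)² = 447.5883
r_1 = -56.2986 / 447.5883 = -0.126

-0.126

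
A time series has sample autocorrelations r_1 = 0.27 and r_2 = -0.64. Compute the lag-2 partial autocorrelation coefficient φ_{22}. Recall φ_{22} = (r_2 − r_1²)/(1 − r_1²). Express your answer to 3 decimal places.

φ_{22} = (r_2 − r_1²) / (1 − r_1²)
r_1² = (0.27)² = 0.0729
Numerator = -0.64 − 0.0729 = -0.7129; denominator = 1 − 0.0729 = 0.9271
φ_{22} = -0.7129 / 0.9271 = -0.769

-0.769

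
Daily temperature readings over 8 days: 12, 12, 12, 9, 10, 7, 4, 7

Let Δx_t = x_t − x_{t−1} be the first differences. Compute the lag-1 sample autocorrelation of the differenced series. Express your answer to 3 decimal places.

-0.366

First differences Δx: 0, 0, -3, 1, -3, -3, 3
Mean of differences = -0.7143
Numerator Σ(Δx_t−Δx̄)(Δx_{t+1}−Δx̄) = -12.2245
Denominator Σ(Δx_t−Δx̄)² = 33.4286
r_1(Δx) = -12.2245 / 33.4286 = -0.366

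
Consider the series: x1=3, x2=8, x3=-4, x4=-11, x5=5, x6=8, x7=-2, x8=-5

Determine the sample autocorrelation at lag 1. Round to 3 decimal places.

Mean x̄ = (3 + 8 − 4 − 11 + 5 + 8 − 2 − 5)/8 = 0.2500
Deviations from mean: 2.7500, 7.7500, -4.2500, -11.2500, 4.7500, 7.7500, -2.2500, -5.2500
Numerator Σ_{t=1}^{7}(x_t−x̄)(x_{t+1}−x̄) = 13.9375
Denominator Σ(x_t−x̄)² = 327.5000
r_1 = 13.9375 / 327.5000 = 0.043

0.043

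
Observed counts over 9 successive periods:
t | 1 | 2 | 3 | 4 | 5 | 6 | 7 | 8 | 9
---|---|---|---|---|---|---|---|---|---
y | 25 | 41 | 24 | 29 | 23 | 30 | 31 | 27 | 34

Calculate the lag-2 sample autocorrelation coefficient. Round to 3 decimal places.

Mean ȳ = (25 + 41 + 24 + 29 + 23 + 30 + 31 + 27 + 34)/9 = 29.3333
Numerator Σ_{t=1}^{7}(y_t−ȳ)(y_{t+2}−ȳ) = 48.4444
Denominator Σ(y_t−ȳ)² = 254.0000
r_2 = 48.4444 / 254.0000 = 0.191

0.191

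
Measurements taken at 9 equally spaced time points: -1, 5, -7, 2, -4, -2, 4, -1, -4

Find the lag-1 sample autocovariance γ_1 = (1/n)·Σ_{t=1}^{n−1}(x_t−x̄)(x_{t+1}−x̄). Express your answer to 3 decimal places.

Mean x̄ = (-1 + 5 − 7 + 2 − 4 − 2 + 4 − 1 − 4)/9 = -0.8889
Σ_{t=1}^{8}(x_t−x̄)(x_{t+1}−x̄) = -65.4568
γ_1 = -65.4568 / 9 = -7.273

-7.273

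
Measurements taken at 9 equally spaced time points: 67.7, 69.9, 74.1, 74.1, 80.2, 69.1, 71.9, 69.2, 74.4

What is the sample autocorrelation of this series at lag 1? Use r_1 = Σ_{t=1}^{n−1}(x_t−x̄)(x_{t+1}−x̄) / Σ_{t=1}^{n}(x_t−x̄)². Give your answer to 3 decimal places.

-0.042

Mean x̄ = (67.7 + 69.9 + 74.1 + 74.1 + 80.2 + 69.1 + 71.9 + 69.2 + 74.4)/9 = 72.2889
Numerator Σ_{t=1}^{8}(x_t−x̄)(x_{t+1}−x̄) = -5.0635
Denominator Σ(x_t−x̄)² = 120.2289
r_1 = -5.0635 / 120.2289 = -0.042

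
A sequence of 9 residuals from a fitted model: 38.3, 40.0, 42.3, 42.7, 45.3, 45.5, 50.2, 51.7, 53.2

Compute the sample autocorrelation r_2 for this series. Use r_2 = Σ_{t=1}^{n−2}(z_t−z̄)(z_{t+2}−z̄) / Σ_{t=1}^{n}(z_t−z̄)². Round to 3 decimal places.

0.338

Mean z̄ = (38.3 + 40.0 + 42.3 + 42.7 + 45.3 + 45.5 + 50.2 + 51.7 + 53.2)/9 = 45.4667
Σ(z_t−z̄)(z_{t+2}−z̄) = (22.6944) + (15.1244) + (0.5278) + (-0.0922) + (-0.7889) + (0.2078) + (36.6044) = 74.2778
Denominator Σ(z_t−z̄)² = 220.0200
r_2 = 74.2778 / 220.0200 = 0.338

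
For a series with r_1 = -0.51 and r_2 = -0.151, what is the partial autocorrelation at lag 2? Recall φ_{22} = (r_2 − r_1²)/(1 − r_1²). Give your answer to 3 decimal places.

φ_{22} = (r_2 − r_1²) / (1 − r_1²)
r_1² = (-0.51)² = 0.2601
Numerator = -0.151 − 0.2601 = -0.4111; denominator = 1 − 0.2601 = 0.7399
φ_{22} = -0.4111 / 0.7399 = -0.556

-0.556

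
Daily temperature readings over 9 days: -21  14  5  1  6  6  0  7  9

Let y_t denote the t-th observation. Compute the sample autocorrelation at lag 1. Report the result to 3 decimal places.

-0.306

Mean ȳ = (-21 + 14 + 5 + 1 + 6 + 6 + 0 + 7 + 9)/9 = 3.0000
Numerator Σ_{t=1}^{8}(y_t−ȳ)(y_{t+1}−ȳ) = -240.0000
Denominator Σ(y_t−ȳ)² = 784.0000
r_1 = -240.0000 / 784.0000 = -0.306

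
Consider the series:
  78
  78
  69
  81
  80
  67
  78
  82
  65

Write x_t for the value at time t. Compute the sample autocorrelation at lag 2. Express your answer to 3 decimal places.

-0.444

Mean x̄ = (78 + 78 + 69 + 81 + 80 + 67 + 78 + 82 + 65)/9 = 75.3333
Numerator Σ_{t=1}^{7}(x_t−x̄)(x_{t+2}−x̄) = -149.2222
Denominator Σ(x_t−x̄)² = 336.0000
r_2 = -149.2222 / 336.0000 = -0.444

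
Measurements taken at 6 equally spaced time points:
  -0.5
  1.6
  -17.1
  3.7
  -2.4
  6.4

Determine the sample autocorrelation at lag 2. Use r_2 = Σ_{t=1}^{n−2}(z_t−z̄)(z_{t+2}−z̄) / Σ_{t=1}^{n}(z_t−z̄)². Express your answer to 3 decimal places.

Mean z̄ = (-0.5 + 1.6 − 17.1 + 3.7 − 2.4 + 6.4)/6 = -1.3833
Σ(z_t−z̄)(z_{t+2}−z̄) = (-13.8831) + (15.1653) + (15.9786) + (39.5653) = 56.8261
Denominator Σ(z_t−z̄)² = 344.1483
r_2 = 56.8261 / 344.1483 = 0.165

0.165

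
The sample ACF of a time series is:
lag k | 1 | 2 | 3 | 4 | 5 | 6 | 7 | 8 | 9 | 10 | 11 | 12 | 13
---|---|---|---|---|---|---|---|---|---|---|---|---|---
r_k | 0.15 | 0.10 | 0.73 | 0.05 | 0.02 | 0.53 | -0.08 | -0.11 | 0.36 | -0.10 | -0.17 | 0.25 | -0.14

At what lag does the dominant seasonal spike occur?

3

The largest autocorrelation is r_3 = 0.73, with weaker echoes at lags 6 (0.53), 9 (0.36) and 12 (0.25); the remaining lags stay at or below 0.15.
The dominant spike at lag 3 indicates a seasonal period of 3.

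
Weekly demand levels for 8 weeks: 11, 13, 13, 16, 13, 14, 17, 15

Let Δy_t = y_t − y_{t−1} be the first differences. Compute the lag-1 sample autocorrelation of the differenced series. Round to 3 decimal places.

First differences Δy: 2, 0, 3, -3, 1, 3, -2
Mean of differences = 0.5714
Numerator Σ(Δy_t−Δȳ)(Δy_{t+1}−Δȳ) = -17.6122
Denominator Σ(Δy_t−Δȳ)² = 33.7143
r_1(Δy) = -17.6122 / 33.7143 = -0.522

-0.522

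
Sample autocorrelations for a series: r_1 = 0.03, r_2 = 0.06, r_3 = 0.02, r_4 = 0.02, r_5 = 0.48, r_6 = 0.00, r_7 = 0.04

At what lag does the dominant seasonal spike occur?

5

The largest autocorrelation is r_5 = 0.48; the remaining lags stay at or below 0.06.
The dominant spike at lag 5 indicates a seasonal period of 5.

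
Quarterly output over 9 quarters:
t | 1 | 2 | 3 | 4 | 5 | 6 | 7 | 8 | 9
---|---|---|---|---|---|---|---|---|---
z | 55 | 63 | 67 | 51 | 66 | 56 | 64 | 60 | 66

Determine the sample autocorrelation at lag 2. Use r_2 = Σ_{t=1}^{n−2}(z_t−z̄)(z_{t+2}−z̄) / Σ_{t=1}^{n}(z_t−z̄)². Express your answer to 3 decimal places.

0.226

Mean z̄ = (55 + 63 + 67 + 51 + 66 + 56 + 64 + 60 + 66)/9 = 60.8889
Σ(z_t−z̄)(z_{t+2}−z̄) = (-35.9877) + (-20.8765) + (31.2346) + (48.3457) + (15.9012) + (4.3457) + (15.9012) = 58.8642
Denominator Σ(z_t−z̄)² = 260.8889
r_2 = 58.8642 / 260.8889 = 0.226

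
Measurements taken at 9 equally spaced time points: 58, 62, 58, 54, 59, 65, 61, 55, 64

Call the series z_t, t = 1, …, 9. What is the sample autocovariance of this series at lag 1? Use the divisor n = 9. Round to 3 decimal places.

Mean z̄ = (58 + 62 + 58 + 54 + 59 + 65 + 61 + 55 + 64)/9 = 59.5556
Σ_{t=1}^{8}(z_t−z̄)(z_{t+1}−z̄) = -17.8642
γ_1 = -17.8642 / 9 = -1.985

-1.985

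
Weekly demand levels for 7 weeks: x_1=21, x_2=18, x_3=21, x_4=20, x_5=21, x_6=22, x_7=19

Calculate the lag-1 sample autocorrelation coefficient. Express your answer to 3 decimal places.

-0.407

Mean x̄ = (21 + 18 + 21 + 20 + 21 + 22 + 19)/7 = 20.2857
Deviations from mean: 0.7143, -2.2857, 0.7143, -0.2857, 0.7143, 1.7143, -1.2857
Σ(x_t−x̄)(x_{t+1}−x̄) = (-1.6327) + (-1.6327) + (-0.2041) + (-0.2041) + (1.2245) + (-2.2041) = -4.6531
Denominator Σ(x_t−x̄)² = 11.4286
r_1 = -4.6531 / 11.4286 = -0.407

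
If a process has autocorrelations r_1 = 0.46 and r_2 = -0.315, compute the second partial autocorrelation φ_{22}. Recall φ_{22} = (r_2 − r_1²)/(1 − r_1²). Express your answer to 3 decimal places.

-0.668

φ_{22} = (r_2 − r_1²) / (1 − r_1²)
r_1² = (0.46)² = 0.2116
Numerator = -0.315 − 0.2116 = -0.5266; denominator = 1 − 0.2116 = 0.7884
φ_{22} = -0.5266 / 0.7884 = -0.668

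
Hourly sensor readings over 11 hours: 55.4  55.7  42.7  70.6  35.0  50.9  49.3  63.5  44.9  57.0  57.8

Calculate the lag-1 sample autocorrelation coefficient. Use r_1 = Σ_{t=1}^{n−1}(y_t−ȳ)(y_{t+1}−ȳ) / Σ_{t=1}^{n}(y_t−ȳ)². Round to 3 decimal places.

-0.620

Mean ȳ = (55.4 + 55.7 + 42.7 + 70.6 + 35.0 + 50.9 + 49.3 + 63.5 + 44.9 + 57.0 + 57.8)/11 = 52.9818
Numerator Σ_{t=1}^{10}(y_t−ȳ)(y_{t+1}−ȳ) = -611.0749
Denominator Σ(y_t−ȳ)² = 985.8964
r_1 = -611.0749 / 985.8964 = -0.620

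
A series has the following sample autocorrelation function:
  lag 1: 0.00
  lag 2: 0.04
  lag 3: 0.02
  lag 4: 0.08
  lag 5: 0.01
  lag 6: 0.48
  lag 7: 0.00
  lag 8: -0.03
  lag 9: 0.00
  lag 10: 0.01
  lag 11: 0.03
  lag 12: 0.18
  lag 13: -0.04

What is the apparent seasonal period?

6

The largest autocorrelation is r_6 = 0.48, with a weaker echo at lag 12 (0.18); the remaining lags stay at or below 0.08.
The dominant spike at lag 6 indicates a seasonal period of 6.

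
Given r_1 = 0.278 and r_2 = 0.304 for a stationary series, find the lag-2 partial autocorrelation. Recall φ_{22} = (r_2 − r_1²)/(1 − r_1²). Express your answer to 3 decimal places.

φ_{22} = (r_2 − r_1²) / (1 − r_1²)
r_1² = (0.278)² = 0.077284
Numerator = 0.304 − 0.0773 = 0.2267; denominator = 1 − 0.0773 = 0.9227
φ_{22} = 0.2267 / 0.9227 = 0.246

0.246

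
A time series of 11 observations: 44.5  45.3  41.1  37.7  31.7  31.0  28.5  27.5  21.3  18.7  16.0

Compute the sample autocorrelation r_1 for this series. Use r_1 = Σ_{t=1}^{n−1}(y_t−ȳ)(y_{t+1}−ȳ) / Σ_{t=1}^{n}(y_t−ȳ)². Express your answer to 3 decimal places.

0.739

Mean ȳ = (44.5 + 45.3 + 41.1 + 37.7 + 31.7 + 31.0 + 28.5 + 27.5 + 21.3 + 18.7 + 16.0)/11 = 31.2091
Numerator Σ_{t=1}^{10}(y_t−ȳ)(y_{t+1}−ȳ) = 755.5117
Denominator Σ(y_t−ȳ)² = 1022.5291
r_1 = 755.5117 / 1022.5291 = 0.739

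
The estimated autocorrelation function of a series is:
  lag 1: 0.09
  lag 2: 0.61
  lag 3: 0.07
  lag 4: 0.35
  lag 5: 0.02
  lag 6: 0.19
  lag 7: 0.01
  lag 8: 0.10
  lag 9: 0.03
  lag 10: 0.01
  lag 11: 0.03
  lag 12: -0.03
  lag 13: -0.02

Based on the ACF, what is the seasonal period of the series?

The largest autocorrelation is r_2 = 0.61, with weaker echoes at lags 4 (0.35) and 6 (0.19); the remaining lags stay at or below 0.10.
The dominant spike at lag 2 indicates a seasonal period of 2.

2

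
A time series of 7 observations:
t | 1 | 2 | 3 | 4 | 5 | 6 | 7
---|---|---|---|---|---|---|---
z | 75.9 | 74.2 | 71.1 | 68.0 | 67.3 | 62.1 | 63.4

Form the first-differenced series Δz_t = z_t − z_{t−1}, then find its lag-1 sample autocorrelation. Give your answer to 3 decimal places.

-0.618

First differences Δz: -1.7, -3.1, -3.1, -0.7, -5.2, 1.3
Mean of differences = -2.0833
Numerator Σ(Δz_t−Δz̄)(Δz_{t+1}−Δz̄) = -15.6186
Denominator Σ(Δz_t−Δz̄)² = 25.2883
r_1(Δz) = -15.6186 / 25.2883 = -0.618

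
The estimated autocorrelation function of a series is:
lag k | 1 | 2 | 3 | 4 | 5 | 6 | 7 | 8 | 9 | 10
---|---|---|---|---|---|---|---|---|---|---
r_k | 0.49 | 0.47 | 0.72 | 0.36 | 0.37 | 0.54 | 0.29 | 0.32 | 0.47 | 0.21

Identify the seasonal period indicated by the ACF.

3

The largest autocorrelation is r_3 = 0.72, with a weaker echo at lag 6 (0.54); the remaining lags stay at or below 0.49. The elevated value at lag 1 (0.49), dropping to 0.47 at lag 2, reflects decaying short-term dependence rather than seasonality.
The dominant spike at lag 3 indicates a seasonal period of 3.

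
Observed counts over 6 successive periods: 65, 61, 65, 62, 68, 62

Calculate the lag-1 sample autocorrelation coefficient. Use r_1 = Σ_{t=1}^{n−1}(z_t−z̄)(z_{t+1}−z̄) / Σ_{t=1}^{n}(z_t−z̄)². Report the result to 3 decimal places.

-0.690

Mean z̄ = (65 + 61 + 65 + 62 + 68 + 62)/6 = 63.8333
Σ(z_t−z̄)(z_{t+1}−z̄) = (-3.3056) + (-3.3056) + (-2.1389) + (-7.6389) + (-7.6389) = -24.0278
Denominator Σ(z_t−z̄)² = 34.8333
r_1 = -24.0278 / 34.8333 = -0.690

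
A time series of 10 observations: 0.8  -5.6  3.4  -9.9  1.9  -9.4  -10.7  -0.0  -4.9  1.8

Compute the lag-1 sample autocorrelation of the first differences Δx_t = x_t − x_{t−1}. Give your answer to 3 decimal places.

First differences Δx: -6.4, 9.0, -13.3, 11.8, -11.3, -1.3, 10.7, -4.9, 6.7
Mean of differences = 0.1111
Numerator Σ(Δx_t−Δx̄)(Δx_{t+1}−Δx̄) = -552.1501
Denominator Σ(Δx_t−Δx̄)² = 750.7489
r_1(Δx) = -552.1501 / 750.7489 = -0.735

-0.735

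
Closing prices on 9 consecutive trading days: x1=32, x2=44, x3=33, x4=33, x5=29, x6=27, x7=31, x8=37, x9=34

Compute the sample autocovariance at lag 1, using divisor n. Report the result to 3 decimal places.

2.210

Mean x̄ = (32 + 44 + 33 + 33 + 29 + 27 + 31 + 37 + 34)/9 = 33.3333
Σ_{t=1}^{8}(x_t−x̄)(x_{t+1}−x̄) = 19.8889
γ_1 = 19.8889 / 9 = 2.210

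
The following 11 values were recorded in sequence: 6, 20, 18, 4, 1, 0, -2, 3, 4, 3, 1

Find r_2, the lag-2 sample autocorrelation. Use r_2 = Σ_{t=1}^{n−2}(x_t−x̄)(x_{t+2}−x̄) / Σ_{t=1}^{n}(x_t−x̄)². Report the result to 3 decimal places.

0.011

Mean x̄ = (6 + 20 + 18 + 4 + 1 + 0 − 2 + 3 + 4 + 3 + 1)/11 = 5.2727
Numerator Σ_{t=1}^{9}(x_t−x̄)(x_{t+2}−x̄) = 5.7603
Denominator Σ(x_t−x̄)² = 510.1818
r_2 = 5.7603 / 510.1818 = 0.011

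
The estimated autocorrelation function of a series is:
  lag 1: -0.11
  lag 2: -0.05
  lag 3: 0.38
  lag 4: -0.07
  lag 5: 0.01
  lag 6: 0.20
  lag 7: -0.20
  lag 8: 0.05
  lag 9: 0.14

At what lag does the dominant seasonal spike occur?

3

The largest autocorrelation is r_3 = 0.38, with a weaker echo at lag 6 (0.20); the remaining lags stay at or below 0.14.
The dominant spike at lag 3 indicates a seasonal period of 3.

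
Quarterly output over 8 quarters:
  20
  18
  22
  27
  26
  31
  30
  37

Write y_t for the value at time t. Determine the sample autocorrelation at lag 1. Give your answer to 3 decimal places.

Mean ȳ = (20 + 18 + 22 + 27 + 26 + 31 + 30 + 37)/8 = 26.3750
Deviations from mean: -6.3750, -8.3750, -4.3750, 0.6250, -0.3750, 4.6250, 3.6250, 10.6250
Numerator Σ_{t=1}^{7}(y_t−ȳ)(y_{t+1}−ȳ) = 140.6094
Denominator Σ(y_t−ȳ)² = 277.8750
r_1 = 140.6094 / 277.8750 = 0.506

0.506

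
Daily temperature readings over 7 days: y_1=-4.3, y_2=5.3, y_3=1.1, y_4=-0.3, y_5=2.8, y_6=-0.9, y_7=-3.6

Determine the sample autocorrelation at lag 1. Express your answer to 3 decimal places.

-0.252

Mean ȳ = (-4.3 + 5.3 + 1.1 − 0.3 + 2.8 − 0.9 − 3.6)/7 = 0.0143
Deviations from mean: -4.3143, 5.2857, 1.0857, -0.3143, 2.7857, -0.9143, -3.6143
Σ(y_t−ȳ)(y_{t+1}−ȳ) = (-22.8041) + (5.7388) + (-0.3412) + (-0.8755) + (-2.5469) + (3.3045) = -17.5245
Denominator Σ(y_t−ȳ)² = 69.4886
r_1 = -17.5245 / 69.4886 = -0.252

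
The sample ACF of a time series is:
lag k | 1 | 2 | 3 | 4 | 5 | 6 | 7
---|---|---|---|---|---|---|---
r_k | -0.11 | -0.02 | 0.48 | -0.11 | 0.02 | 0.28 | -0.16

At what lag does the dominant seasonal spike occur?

3

The largest autocorrelation is r_3 = 0.48, with a weaker echo at lag 6 (0.28); the remaining lags stay at or below 0.02.
The dominant spike at lag 3 indicates a seasonal period of 3.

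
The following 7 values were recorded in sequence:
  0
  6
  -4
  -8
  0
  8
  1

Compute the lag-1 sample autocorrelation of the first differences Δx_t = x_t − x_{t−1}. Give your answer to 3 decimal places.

-0.135

First differences Δx: 6, -10, -4, 8, 8, -7
Mean of differences = 0.1667
Numerator Σ(Δx_t−Δx̄)(Δx_{t+1}−Δx̄) = -44.3611
Denominator Σ(Δx_t−Δx̄)² = 328.8333
r_1(Δx) = -44.3611 / 328.8333 = -0.135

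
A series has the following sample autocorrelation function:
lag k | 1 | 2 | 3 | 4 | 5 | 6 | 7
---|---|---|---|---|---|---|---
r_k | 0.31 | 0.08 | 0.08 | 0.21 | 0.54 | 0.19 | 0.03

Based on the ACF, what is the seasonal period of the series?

5

The largest autocorrelation is r_5 = 0.54; the remaining lags stay at or below 0.31. The elevated value at lag 1 (0.31), dropping to 0.08 at lag 2, reflects decaying short-term dependence rather than seasonality.
The dominant spike at lag 5 indicates a seasonal period of 5.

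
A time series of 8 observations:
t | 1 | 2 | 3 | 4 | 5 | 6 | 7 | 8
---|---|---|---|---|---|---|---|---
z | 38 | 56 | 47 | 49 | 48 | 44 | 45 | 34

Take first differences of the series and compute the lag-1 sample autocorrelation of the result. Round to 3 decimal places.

-0.366

First differences Δz: 18, -9, 2, -1, -4, 1, -11
Mean of differences = -0.5714
Numerator Σ(Δz_t−Δz̄)(Δz_{t+1}−Δz̄) = -199.6122
Denominator Σ(Δz_t−Δz̄)² = 545.7143
r_1(Δz) = -199.6122 / 545.7143 = -0.366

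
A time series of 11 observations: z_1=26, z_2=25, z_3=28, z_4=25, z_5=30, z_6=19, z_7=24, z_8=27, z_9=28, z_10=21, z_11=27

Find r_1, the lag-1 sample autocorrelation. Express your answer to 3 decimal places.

-0.400

Mean z̄ = (26 + 25 + 28 + 25 + 30 + 19 + 24 + 27 + 28 + 21 + 27)/11 = 25.4545
Numerator Σ_{t=1}^{10}(z_t−z̄)(z_{t+1}−z̄) = -41.1157
Denominator Σ(z_t−z̄)² = 102.7273
r_1 = -41.1157 / 102.7273 = -0.400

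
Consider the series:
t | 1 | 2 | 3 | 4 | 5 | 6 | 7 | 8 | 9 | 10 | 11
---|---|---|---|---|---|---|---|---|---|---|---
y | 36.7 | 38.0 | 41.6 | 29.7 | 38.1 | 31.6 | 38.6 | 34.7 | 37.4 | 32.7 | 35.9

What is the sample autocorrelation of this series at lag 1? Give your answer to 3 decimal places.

-0.550

Mean ȳ = (36.7 + 38.0 + 41.6 + 29.7 + 38.1 + 31.6 + 38.6 + 34.7 + 37.4 + 32.7 + 35.9)/11 = 35.9091
Numerator Σ_{t=1}^{10}(y_t−ȳ)(y_{t+1}−ȳ) = -66.2337
Denominator Σ(y_t−ȳ)² = 120.5291
r_1 = -66.2337 / 120.5291 = -0.550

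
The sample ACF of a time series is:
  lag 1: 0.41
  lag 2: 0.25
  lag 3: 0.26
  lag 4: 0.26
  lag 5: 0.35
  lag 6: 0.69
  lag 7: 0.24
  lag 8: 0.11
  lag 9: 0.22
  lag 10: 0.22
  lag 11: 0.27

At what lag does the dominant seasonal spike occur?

6

The largest autocorrelation is r_6 = 0.69; the remaining lags stay at or below 0.41. The elevated value at lag 1 (0.41), dropping to 0.25 at lag 2, reflects decaying short-term dependence rather than seasonality.
The dominant spike at lag 6 indicates a seasonal period of 6.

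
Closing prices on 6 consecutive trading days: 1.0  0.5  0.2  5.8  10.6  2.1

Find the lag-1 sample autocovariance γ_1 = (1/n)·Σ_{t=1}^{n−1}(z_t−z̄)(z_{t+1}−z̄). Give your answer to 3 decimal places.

Mean z̄ = (1.0 + 0.5 + 0.2 + 5.8 + 10.6 + 2.1)/6 = 3.3667
Deviations: -2.3667, -2.8667, -3.1667, 2.4333, 7.2333, -1.2667
Σ_{t=1}^{5}(z_t−z̄)(z_{t+1}−z̄) = 16.5956
γ_1 = 16.5956 / 6 = 2.766

2.766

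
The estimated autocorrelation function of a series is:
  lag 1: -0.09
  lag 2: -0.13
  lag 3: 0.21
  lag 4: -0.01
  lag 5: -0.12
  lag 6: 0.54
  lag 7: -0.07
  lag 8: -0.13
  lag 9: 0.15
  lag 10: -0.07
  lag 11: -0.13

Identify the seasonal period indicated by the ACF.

The largest autocorrelation is r_6 = 0.54; the remaining lags stay at or below 0.21.
The dominant spike at lag 6 indicates a seasonal period of 6.

6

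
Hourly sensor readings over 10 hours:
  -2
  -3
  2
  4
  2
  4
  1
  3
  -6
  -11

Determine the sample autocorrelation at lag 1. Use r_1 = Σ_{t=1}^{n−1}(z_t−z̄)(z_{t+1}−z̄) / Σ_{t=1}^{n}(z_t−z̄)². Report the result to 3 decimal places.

0.383

Mean z̄ = (-2 − 3 + 2 + 4 + 2 + 4 + 1 + 3 − 6 − 11)/10 = -0.6000
Numerator Σ_{t=1}^{9}(z_t−z̄)(z_{t+1}−z̄) = 82.8400
Denominator Σ(z_t−z̄)² = 216.4000
r_1 = 82.8400 / 216.4000 = 0.383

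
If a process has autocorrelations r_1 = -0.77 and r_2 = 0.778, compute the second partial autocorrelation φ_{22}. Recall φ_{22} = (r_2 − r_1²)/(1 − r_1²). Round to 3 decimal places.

0.455

φ_{22} = (r_2 − r_1²) / (1 − r_1²)
r_1² = (-0.77)² = 0.5929
Numerator = 0.778 − 0.5929 = 0.1851; denominator = 1 − 0.5929 = 0.4071
φ_{22} = 0.1851 / 0.4071 = 0.455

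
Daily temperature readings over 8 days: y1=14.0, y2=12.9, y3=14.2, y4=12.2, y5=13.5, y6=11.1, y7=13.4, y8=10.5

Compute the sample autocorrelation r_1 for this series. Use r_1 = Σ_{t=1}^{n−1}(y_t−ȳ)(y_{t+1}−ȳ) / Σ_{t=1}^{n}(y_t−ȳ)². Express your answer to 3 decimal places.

-0.357

Mean ȳ = (14.0 + 12.9 + 14.2 + 12.2 + 13.5 + 11.1 + 13.4 + 10.5)/8 = 12.7250
Deviations from mean: 1.2750, 0.1750, 1.4750, -0.5250, 0.7750, -1.6250, 0.6750, -2.2250
Σ(y_t−ȳ)(y_{t+1}−ȳ) = (0.2231) + (0.2581) + (-0.7744) + (-0.4069) + (-1.2594) + (-1.0969) + (-1.5019) = -4.5581
Denominator Σ(y_t−ȳ)² = 12.7550
r_1 = -4.5581 / 12.7550 = -0.357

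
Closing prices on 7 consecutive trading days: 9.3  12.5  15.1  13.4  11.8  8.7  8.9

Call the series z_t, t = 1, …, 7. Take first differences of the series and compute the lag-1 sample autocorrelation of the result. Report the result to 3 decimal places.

First differences Δz: 3.2, 2.6, -1.7, -1.6, -3.1, 0.2
Mean of differences = -0.0667
Numerator Σ(Δz_t−Δz̄)(Δz_{t+1}−Δz̄) = 10.7022
Denominator Σ(Δz_t−Δz̄)² = 32.0733
r_1(Δz) = 10.7022 / 32.0733 = 0.334

0.334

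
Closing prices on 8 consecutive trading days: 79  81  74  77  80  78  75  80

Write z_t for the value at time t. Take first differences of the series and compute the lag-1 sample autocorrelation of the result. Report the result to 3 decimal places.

First differences Δz: 2, -7, 3, 3, -2, -3, 5
Mean of differences = 0.1429
Numerator Σ(Δz_t−Δz̄)(Δz_{t+1}−Δz̄) = -40.1633
Denominator Σ(Δz_t−Δz̄)² = 108.8571
r_1(Δz) = -40.1633 / 108.8571 = -0.369

-0.369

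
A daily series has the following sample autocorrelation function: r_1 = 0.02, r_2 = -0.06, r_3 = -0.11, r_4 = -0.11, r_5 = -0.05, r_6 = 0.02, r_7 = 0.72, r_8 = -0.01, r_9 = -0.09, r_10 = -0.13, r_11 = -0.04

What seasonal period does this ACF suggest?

7

The largest autocorrelation is r_7 = 0.72; the remaining lags stay at or below 0.02.
The dominant spike at lag 7 indicates a seasonal period of 7.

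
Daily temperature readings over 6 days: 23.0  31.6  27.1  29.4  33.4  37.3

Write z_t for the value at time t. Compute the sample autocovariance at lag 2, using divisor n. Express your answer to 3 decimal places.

0.995

Mean z̄ = (23.0 + 31.6 + 27.1 + 29.4 + 33.4 + 37.3)/6 = 30.3000
Σ_{t=1}^{4}(z_t−z̄)(z_{t+2}−z̄) = 5.9700
γ_2 = 5.9700 / 6 = 0.995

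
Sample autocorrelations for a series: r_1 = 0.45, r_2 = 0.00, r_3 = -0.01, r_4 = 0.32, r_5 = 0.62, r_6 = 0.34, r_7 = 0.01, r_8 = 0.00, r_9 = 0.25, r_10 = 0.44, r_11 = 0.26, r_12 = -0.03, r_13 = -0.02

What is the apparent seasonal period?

5

The largest autocorrelation is r_5 = 0.62; the remaining lags stay at or below 0.45. The elevated value at lag 1 (0.45), dropping to 0.00 at lag 2, reflects decaying short-term dependence rather than seasonality.
The dominant spike at lag 5 indicates a seasonal period of 5.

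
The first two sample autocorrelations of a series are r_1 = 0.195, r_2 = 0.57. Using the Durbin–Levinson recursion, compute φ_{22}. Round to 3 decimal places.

0.553

φ_{22} = (r_2 − r_1²) / (1 − r_1²)
r_1² = (0.195)² = 0.038025
Numerator = 0.57 − 0.0380 = 0.5320; denominator = 1 − 0.0380 = 0.9620
φ_{22} = 0.5320 / 0.9620 = 0.553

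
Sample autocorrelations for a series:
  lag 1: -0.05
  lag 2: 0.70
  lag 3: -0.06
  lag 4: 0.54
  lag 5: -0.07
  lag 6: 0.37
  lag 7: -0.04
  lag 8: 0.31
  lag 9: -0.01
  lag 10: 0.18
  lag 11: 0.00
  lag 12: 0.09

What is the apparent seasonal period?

The largest autocorrelation is r_2 = 0.70, with weaker echoes at lags 4 (0.54), 6 (0.37), 8 (0.31) and 10 (0.18); the remaining lags stay at or below 0.09.
The dominant spike at lag 2 indicates a seasonal period of 2.

2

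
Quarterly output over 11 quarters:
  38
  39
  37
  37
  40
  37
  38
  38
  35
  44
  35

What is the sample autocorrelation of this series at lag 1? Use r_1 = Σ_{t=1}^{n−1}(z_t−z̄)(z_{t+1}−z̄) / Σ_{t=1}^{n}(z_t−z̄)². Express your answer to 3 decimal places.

Mean z̄ = (38 + 39 + 37 + 37 + 40 + 37 + 38 + 38 + 35 + 44 + 35)/11 = 38.0000
Numerator Σ_{t=1}^{10}(z_t−z̄)(z_{t+1}−z̄) = -40.0000
Denominator Σ(z_t−z̄)² = 62.0000
r_1 = -40.0000 / 62.0000 = -0.645

-0.645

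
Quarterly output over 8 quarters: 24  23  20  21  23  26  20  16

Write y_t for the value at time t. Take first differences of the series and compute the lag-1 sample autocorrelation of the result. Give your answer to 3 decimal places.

0.139

First differences Δy: -1, -3, 1, 2, 3, -6, -4
Mean of differences = -1.1429
Numerator Σ(Δy_t−Δȳ)(Δy_{t+1}−Δȳ) = 9.2653
Denominator Σ(Δy_t−Δȳ)² = 66.8571
r_1(Δy) = 9.2653 / 66.8571 = 0.139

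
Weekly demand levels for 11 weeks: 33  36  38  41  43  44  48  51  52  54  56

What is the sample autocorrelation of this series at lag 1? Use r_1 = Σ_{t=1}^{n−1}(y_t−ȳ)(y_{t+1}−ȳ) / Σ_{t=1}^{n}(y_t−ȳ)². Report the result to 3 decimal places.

Mean ȳ = (33 + 36 + 38 + 41 + 43 + 44 + 48 + 51 + 52 + 54 + 56)/11 = 45.0909
Numerator Σ_{t=1}^{10}(y_t−ȳ)(y_{t+1}−ȳ) = 427.8099
Denominator Σ(y_t−ȳ)² = 590.9091
r_1 = 427.8099 / 590.9091 = 0.724

0.724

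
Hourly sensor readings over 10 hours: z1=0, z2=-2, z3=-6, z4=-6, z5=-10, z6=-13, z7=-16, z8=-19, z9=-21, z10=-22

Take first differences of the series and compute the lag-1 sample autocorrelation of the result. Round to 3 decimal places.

First differences Δz: -2, -4, 0, -4, -3, -3, -3, -2, -1
Mean of differences = -2.4444
Numerator Σ(Δz_t−Δz̄)(Δz_{t+1}−Δz̄) = -6.4198
Denominator Σ(Δz_t−Δz̄)² = 14.2222
r_1(Δz) = -6.4198 / 14.2222 = -0.451

-0.451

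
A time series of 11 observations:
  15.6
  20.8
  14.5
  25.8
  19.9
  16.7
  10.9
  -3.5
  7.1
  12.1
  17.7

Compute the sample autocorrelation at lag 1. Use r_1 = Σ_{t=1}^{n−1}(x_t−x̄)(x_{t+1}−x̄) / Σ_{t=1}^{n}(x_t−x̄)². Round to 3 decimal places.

0.457

Mean x̄ = (15.6 + 20.8 + 14.5 + 25.8 + 19.9 + 16.7 + 10.9 − 3.5 + 7.1 + 12.1 + 17.7)/11 = 14.3273
Numerator Σ_{t=1}^{10}(x_t−x̄)(x_{t+1}−x̄) = 278.8893
Denominator Σ(x_t−x̄)² = 609.9818
r_1 = 278.8893 / 609.9818 = 0.457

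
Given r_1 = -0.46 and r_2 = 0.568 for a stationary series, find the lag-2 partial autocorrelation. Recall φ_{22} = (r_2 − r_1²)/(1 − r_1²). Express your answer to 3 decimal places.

φ_{22} = (r_2 − r_1²) / (1 − r_1²)
r_1² = (-0.46)² = 0.2116
Numerator = 0.568 − 0.2116 = 0.3564; denominator = 1 − 0.2116 = 0.7884
φ_{22} = 0.3564 / 0.7884 = 0.452

0.452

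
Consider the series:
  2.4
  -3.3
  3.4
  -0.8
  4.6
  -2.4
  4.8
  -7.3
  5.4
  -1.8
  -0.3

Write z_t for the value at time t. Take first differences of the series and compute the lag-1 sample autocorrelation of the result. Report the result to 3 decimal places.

First differences Δz: -5.7, 6.7, -4.2, 5.4, -7.0, 7.2, -12.1, 12.7, -7.2, 1.5
Mean of differences = -0.2700
Numerator Σ(Δz_t−Δz̄)(Δz_{t+1}−Δz̄) = -519.9079
Denominator Σ(Δz_t−Δz̄)² = 586.0810
r_1(Δz) = -519.9079 / 586.0810 = -0.887

-0.887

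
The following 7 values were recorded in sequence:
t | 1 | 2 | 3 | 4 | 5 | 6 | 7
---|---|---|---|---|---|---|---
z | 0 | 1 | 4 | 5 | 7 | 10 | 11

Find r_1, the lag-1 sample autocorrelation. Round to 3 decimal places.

0.596

Mean z̄ = (0 + 1 + 4 + 5 + 7 + 10 + 11)/7 = 5.4286
Deviations from mean: -5.4286, -4.4286, -1.4286, -0.4286, 1.5714, 4.5714, 5.5714
Σ(z_t−z̄)(z_{t+1}−z̄) = (24.0408) + (6.3265) + (0.6122) + (-0.6735) + (7.1837) + (25.4694) = 62.9592
Denominator Σ(z_t−z̄)² = 105.7143
r_1 = 62.9592 / 105.7143 = 0.596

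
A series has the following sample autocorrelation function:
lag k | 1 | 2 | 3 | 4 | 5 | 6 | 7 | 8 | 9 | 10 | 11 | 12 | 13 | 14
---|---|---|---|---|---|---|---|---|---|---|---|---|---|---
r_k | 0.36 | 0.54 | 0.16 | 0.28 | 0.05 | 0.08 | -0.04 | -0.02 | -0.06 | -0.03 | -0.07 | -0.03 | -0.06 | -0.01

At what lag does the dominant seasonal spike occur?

The largest autocorrelation is r_2 = 0.54; the remaining lags stay at or below 0.36.
The dominant spike at lag 2 indicates a seasonal period of 2.

2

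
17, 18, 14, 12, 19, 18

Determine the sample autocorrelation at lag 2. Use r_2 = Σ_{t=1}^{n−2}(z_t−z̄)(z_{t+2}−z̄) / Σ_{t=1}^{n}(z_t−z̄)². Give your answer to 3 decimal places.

-0.595

Mean z̄ = (17 + 18 + 14 + 12 + 19 + 18)/6 = 16.3333
Deviations from mean: 0.6667, 1.6667, -2.3333, -4.3333, 2.6667, 1.6667
Numerator Σ_{t=1}^{4}(z_t−z̄)(z_{t+2}−z̄) = -22.2222
Denominator Σ(z_t−z̄)² = 37.3333
r_2 = -22.2222 / 37.3333 = -0.595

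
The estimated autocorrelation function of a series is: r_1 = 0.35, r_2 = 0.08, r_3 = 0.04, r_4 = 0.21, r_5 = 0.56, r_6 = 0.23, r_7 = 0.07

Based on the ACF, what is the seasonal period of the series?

5

The largest autocorrelation is r_5 = 0.56; the remaining lags stay at or below 0.35. The elevated value at lag 1 (0.35), dropping to 0.08 at lag 2, reflects decaying short-term dependence rather than seasonality.
The dominant spike at lag 5 indicates a seasonal period of 5.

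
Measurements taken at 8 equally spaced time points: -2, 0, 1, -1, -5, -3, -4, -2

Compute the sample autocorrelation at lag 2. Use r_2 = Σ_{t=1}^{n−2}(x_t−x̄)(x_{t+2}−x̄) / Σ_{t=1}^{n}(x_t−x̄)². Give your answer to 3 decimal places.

Mean x̄ = (-2 + 0 + 1 − 1 − 5 − 3 − 4 − 2)/8 = -2.0000
Deviations from mean: 0.0000, 2.0000, 3.0000, 1.0000, -3.0000, -1.0000, -2.0000, 0.0000
Σ(x_t−x̄)(x_{t+2}−x̄) = (0.0000) + (2.0000) + (-9.0000) + (-1.0000) + (6.0000) + (0.0000) = -2.0000
Denominator Σ(x_t−x̄)² = 28.0000
r_2 = -2.0000 / 28.0000 = -0.071

-0.071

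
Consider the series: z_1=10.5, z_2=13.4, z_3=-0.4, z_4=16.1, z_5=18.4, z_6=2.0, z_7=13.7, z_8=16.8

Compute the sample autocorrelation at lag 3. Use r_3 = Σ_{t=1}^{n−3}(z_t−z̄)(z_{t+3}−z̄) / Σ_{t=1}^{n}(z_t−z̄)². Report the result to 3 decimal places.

Mean z̄ = (10.5 + 13.4 − 0.4 + 16.1 + 18.4 + 2.0 + 13.7 + 16.8)/8 = 11.3125
Deviations from mean: -0.8125, 2.0875, -11.7125, 4.7875, 7.0875, -9.3125, 2.3875, 5.4875
Σ(z_t−z̄)(z_{t+3}−z̄) = (-3.8898) + (14.7952) + (109.0727) + (11.4302) + (38.8927) = 170.3008
Denominator Σ(z_t−z̄)² = 337.8888
r_3 = 170.3008 / 337.8888 = 0.504

0.504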